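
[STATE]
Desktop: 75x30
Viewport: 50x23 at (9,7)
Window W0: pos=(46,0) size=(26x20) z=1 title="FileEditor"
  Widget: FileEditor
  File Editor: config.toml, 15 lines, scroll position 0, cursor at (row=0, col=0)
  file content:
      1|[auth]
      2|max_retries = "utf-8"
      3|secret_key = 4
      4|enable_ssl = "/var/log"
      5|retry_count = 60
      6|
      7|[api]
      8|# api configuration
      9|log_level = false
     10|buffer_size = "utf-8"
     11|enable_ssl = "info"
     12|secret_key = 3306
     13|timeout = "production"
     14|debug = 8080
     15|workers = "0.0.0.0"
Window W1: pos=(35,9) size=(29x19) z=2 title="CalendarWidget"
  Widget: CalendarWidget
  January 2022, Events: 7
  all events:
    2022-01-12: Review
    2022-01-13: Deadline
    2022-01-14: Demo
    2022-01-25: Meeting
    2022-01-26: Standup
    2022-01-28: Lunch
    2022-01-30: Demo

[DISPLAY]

                                     ┃retry_count 
                                     ┃            
                          ┏━━━━━━━━━━━━━━━━━━━━━━━
                          ┃ CalendarWidget        
                          ┠───────────────────────
                          ┃        January 2022   
                          ┃Mo Tu We Th Fr Sa Su   
                          ┃                1  2   
                          ┃ 3  4  5  6  7  8  9   
                          ┃10 11 12* 13* 14* 15 16
                          ┃17 18 19 20 21 22 23   
                          ┃24 25* 26* 27 28* 29 30
                          ┃31                     
                          ┃                       
                          ┃                       
                          ┃                       
                          ┃                       
                          ┃                       
                          ┃                       
                          ┃                       
                          ┗━━━━━━━━━━━━━━━━━━━━━━━
                                                  
                                                  


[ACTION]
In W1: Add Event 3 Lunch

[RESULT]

                                     ┃retry_count 
                                     ┃            
                          ┏━━━━━━━━━━━━━━━━━━━━━━━
                          ┃ CalendarWidget        
                          ┠───────────────────────
                          ┃        January 2022   
                          ┃Mo Tu We Th Fr Sa Su   
                          ┃                1  2   
                          ┃ 3*  4  5  6  7  8  9  
                          ┃10 11 12* 13* 14* 15 16
                          ┃17 18 19 20 21 22 23   
                          ┃24 25* 26* 27 28* 29 30
                          ┃31                     
                          ┃                       
                          ┃                       
                          ┃                       
                          ┃                       
                          ┃                       
                          ┃                       
                          ┃                       
                          ┗━━━━━━━━━━━━━━━━━━━━━━━
                                                  
                                                  


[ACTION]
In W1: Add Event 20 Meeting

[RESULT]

                                     ┃retry_count 
                                     ┃            
                          ┏━━━━━━━━━━━━━━━━━━━━━━━
                          ┃ CalendarWidget        
                          ┠───────────────────────
                          ┃        January 2022   
                          ┃Mo Tu We Th Fr Sa Su   
                          ┃                1  2   
                          ┃ 3*  4  5  6  7  8  9  
                          ┃10 11 12* 13* 14* 15 16
                          ┃17 18 19 20* 21 22 23  
                          ┃24 25* 26* 27 28* 29 30
                          ┃31                     
                          ┃                       
                          ┃                       
                          ┃                       
                          ┃                       
                          ┃                       
                          ┃                       
                          ┃                       
                          ┗━━━━━━━━━━━━━━━━━━━━━━━
                                                  
                                                  


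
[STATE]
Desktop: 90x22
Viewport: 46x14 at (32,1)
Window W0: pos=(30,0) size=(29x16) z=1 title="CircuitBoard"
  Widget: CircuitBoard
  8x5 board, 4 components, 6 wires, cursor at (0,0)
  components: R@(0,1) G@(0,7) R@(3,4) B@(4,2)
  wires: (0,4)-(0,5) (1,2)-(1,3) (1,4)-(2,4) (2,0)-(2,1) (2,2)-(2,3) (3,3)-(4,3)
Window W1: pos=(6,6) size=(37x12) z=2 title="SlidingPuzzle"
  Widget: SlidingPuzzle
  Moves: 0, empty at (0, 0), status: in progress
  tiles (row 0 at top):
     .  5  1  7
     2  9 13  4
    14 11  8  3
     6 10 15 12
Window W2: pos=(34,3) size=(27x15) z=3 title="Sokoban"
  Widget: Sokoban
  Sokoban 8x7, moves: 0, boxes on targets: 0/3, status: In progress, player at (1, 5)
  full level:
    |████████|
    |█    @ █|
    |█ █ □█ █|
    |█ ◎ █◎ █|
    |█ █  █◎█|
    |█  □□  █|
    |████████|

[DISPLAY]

CircuitBoard              ┃                   
──────────────────────────┨                   
  ┏━━━━━━━━━━━━━━━━━━━━━━━━━┓                 
  ┃ Sokoban                 ┃                 
  ┠─────────────────────────┨                 
━━┃████████                 ┃                 
  ┃█    @ █                 ┃                 
──┃█ █ □█ █                 ┃                 
  ┃█ ◎ █◎ █                 ┃                 
  ┃█ █  █◎█                 ┃                 
  ┃█  □□  █                 ┃                 
  ┃████████                 ┃                 
  ┃Moves: 0  0/3            ┃                 
  ┃                         ┃                 


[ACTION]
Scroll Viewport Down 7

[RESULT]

──┃█ █ □█ █                 ┃                 
  ┃█ ◎ █◎ █                 ┃                 
  ┃█ █  █◎█                 ┃                 
  ┃█  □□  █                 ┃                 
  ┃████████                 ┃                 
  ┃Moves: 0  0/3            ┃                 
  ┃                         ┃                 
  ┃                         ┃                 
  ┃                         ┃                 
━━┗━━━━━━━━━━━━━━━━━━━━━━━━━┛                 
                                              
                                              
                                              
                                              


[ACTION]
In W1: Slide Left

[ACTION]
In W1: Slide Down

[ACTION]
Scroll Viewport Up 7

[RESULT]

CircuitBoard              ┃                   
──────────────────────────┨                   
  ┏━━━━━━━━━━━━━━━━━━━━━━━━━┓                 
  ┃ Sokoban                 ┃                 
  ┠─────────────────────────┨                 
━━┃████████                 ┃                 
  ┃█    @ █                 ┃                 
──┃█ █ □█ █                 ┃                 
  ┃█ ◎ █◎ █                 ┃                 
  ┃█ █  █◎█                 ┃                 
  ┃█  □□  █                 ┃                 
  ┃████████                 ┃                 
  ┃Moves: 0  0/3            ┃                 
  ┃                         ┃                 


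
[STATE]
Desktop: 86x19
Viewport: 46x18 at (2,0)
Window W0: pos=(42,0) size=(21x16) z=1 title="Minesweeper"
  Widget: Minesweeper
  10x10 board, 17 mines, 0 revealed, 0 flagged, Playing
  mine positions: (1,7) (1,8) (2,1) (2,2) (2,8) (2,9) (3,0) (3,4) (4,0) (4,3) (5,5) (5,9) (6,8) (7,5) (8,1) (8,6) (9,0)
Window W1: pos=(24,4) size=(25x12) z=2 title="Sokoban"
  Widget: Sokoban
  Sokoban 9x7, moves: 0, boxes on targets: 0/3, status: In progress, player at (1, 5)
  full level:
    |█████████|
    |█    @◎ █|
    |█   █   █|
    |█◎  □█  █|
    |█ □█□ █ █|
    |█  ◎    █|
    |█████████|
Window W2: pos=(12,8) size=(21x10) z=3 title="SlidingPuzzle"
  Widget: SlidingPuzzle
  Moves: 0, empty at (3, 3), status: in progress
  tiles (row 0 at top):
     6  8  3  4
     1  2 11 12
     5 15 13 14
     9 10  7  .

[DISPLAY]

                                        ┏━━━━━
                                        ┃ Mine
                                        ┠─────
                                        ┃■■■■■
                      ┏━━━━━━━━━━━━━━━━━━━━━━━
                      ┃ Sokoban               
                      ┠───────────────────────
                      ┃█████████              
          ┏━━━━━━━━━━━━━━━━━━━┓█              
          ┃ SlidingPuzzle     ┃█              
          ┠───────────────────┨█              
          ┃┌────┬────┬────┬───┃█              
          ┃│  6 │  8 │  3 │  4┃█              
          ┃├────┼────┼────┼───┃█              
          ┃│  1 │  2 │ 11 │ 12┃  0/3          
          ┃├────┼────┼────┼───┃━━━━━━━━━━━━━━━
          ┃│  5 │ 15 │ 13 │ 14┃               
          ┗━━━━━━━━━━━━━━━━━━━┛               


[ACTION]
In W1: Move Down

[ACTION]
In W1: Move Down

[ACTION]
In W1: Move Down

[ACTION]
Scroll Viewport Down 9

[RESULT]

                                        ┃ Mine
                                        ┠─────
                                        ┃■■■■■
                      ┏━━━━━━━━━━━━━━━━━━━━━━━
                      ┃ Sokoban               
                      ┠───────────────────────
                      ┃█████████              
          ┏━━━━━━━━━━━━━━━━━━━┓█              
          ┃ SlidingPuzzle     ┃█              
          ┠───────────────────┨█              
          ┃┌────┬────┬────┬───┃█              
          ┃│  6 │  8 │  3 │  4┃█              
          ┃├────┼────┼────┼───┃█              
          ┃│  1 │  2 │ 11 │ 12┃  0/3          
          ┃├────┼────┼────┼───┃━━━━━━━━━━━━━━━
          ┃│  5 │ 15 │ 13 │ 14┃               
          ┗━━━━━━━━━━━━━━━━━━━┛               
                                              


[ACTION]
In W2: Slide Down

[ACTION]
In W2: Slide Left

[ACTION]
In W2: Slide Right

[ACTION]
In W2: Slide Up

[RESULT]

                                        ┃ Mine
                                        ┠─────
                                        ┃■■■■■
                      ┏━━━━━━━━━━━━━━━━━━━━━━━
                      ┃ Sokoban               
                      ┠───────────────────────
                      ┃█████████              
          ┏━━━━━━━━━━━━━━━━━━━┓█              
          ┃ SlidingPuzzle     ┃█              
          ┠───────────────────┨█              
          ┃┌────┬────┬────┬───┃█              
          ┃│  6 │  8 │  3 │  4┃█              
          ┃├────┼────┼────┼───┃█              
          ┃│  1 │  2 │ 11 │ 12┃  0/3          
          ┃├────┼────┼────┼───┃━━━━━━━━━━━━━━━
          ┃│  5 │ 15 │  7 │ 13┃               
          ┗━━━━━━━━━━━━━━━━━━━┛               
                                              


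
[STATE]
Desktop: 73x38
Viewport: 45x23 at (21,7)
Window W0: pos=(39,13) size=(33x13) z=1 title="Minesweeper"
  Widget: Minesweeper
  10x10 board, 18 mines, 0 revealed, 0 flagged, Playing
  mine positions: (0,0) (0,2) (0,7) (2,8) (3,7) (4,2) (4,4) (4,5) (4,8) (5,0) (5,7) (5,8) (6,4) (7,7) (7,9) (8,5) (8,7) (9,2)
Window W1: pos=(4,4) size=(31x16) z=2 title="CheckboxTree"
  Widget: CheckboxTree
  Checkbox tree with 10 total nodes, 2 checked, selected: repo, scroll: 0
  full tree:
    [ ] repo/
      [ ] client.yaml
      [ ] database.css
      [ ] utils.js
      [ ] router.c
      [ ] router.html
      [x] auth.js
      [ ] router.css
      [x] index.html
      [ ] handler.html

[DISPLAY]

             ┃                               
ml           ┃                               
css          ┃                               
             ┃                               
             ┃                               
ml           ┃                               
             ┃    ┏━━━━━━━━━━━━━━━━━━━━━━━━━━
s            ┃    ┃ Minesweeper              
l            ┃    ┠──────────────────────────
tml          ┃    ┃■■■■■■■■■■                
             ┃    ┃■■■■■■■■■■                
             ┃    ┃■■■■■■■■■■                
━━━━━━━━━━━━━┛    ┃■■■■■■■■■■                
                  ┃■■■■■■■■■■                
                  ┃■■■■■■■■■■                
                  ┃■■■■■■■■■■                
                  ┃■■■■■■■■■■                
                  ┃■■■■■■■■■■                
                  ┗━━━━━━━━━━━━━━━━━━━━━━━━━━
                                             
                                             
                                             
                                             


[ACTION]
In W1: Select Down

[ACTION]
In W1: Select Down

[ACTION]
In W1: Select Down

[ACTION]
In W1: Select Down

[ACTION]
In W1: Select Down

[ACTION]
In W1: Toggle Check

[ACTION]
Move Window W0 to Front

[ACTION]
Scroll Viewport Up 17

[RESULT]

                                             
                                             
                                             
                                             
━━━━━━━━━━━━━┓                               
             ┃                               
─────────────┨                               
             ┃                               
ml           ┃                               
css          ┃                               
             ┃                               
             ┃                               
ml           ┃                               
             ┃    ┏━━━━━━━━━━━━━━━━━━━━━━━━━━
s            ┃    ┃ Minesweeper              
l            ┃    ┠──────────────────────────
tml          ┃    ┃■■■■■■■■■■                
             ┃    ┃■■■■■■■■■■                
             ┃    ┃■■■■■■■■■■                
━━━━━━━━━━━━━┛    ┃■■■■■■■■■■                
                  ┃■■■■■■■■■■                
                  ┃■■■■■■■■■■                
                  ┃■■■■■■■■■■                


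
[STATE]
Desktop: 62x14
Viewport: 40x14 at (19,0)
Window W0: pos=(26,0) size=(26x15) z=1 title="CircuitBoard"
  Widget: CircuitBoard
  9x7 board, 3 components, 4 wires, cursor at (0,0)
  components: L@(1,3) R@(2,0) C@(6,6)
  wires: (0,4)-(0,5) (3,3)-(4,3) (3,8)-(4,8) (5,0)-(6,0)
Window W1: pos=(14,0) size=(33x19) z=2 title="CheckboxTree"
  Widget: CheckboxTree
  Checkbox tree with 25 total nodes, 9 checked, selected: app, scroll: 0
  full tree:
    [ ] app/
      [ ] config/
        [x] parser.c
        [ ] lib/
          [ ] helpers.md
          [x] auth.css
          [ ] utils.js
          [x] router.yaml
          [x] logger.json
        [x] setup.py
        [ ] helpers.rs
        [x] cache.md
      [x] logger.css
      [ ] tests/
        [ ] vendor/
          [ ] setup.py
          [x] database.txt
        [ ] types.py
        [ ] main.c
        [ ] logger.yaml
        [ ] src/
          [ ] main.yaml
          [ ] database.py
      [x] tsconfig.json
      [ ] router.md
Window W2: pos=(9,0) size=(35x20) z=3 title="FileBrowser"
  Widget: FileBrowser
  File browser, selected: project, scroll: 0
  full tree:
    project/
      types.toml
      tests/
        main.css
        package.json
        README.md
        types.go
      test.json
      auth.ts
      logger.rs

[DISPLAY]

━━━━━━━━━━━━━━━━━━━━━━━━┓━━┓━━━━┓       
ser                     ┃  ┃    ┃       
────────────────────────┨──┨────┨       
ject/                   ┃  ┃    ┃       
.toml                   ┃  ┃· ─ ┃       
ests/                   ┃  ┃    ┃       
json                    ┃  ┃    ┃       
ts                      ┃  ┃    ┃       
r.rs                    ┃  ┃    ┃       
                        ┃  ┃    ┃       
                        ┃  ┃    ┃       
                        ┃  ┃    ┃       
                        ┃  ┃    ┃       
                        ┃  ┃    ┃       


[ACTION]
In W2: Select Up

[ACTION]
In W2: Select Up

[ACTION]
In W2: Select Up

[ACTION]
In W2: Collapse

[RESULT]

━━━━━━━━━━━━━━━━━━━━━━━━┓━━┓━━━━┓       
ser                     ┃  ┃    ┃       
────────────────────────┨──┨────┨       
ject/                   ┃  ┃    ┃       
                        ┃  ┃· ─ ┃       
                        ┃  ┃    ┃       
                        ┃  ┃    ┃       
                        ┃  ┃    ┃       
                        ┃  ┃    ┃       
                        ┃  ┃    ┃       
                        ┃  ┃    ┃       
                        ┃  ┃    ┃       
                        ┃  ┃    ┃       
                        ┃  ┃    ┃       


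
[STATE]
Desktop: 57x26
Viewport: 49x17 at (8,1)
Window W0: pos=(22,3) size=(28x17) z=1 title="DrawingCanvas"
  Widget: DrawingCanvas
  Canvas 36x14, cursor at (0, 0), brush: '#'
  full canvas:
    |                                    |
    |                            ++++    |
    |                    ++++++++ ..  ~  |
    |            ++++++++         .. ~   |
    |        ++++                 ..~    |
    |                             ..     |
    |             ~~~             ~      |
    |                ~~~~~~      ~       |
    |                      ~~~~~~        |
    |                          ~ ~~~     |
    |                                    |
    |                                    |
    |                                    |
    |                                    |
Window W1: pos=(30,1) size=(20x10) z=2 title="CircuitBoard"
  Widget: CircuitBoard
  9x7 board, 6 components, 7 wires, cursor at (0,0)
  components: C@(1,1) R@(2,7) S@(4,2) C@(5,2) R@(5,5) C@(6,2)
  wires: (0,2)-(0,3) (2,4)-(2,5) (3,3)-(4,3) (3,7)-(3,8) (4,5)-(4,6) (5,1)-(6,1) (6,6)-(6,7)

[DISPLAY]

                      ┏━━━━━━━━━━━━━━━━━━┓       
                      ┃ CircuitBoard     ┃       
              ┏━━━━━━━┠──────────────────┨       
              ┃ Drawin┃   0 1 2 3 4 5 6 7┃       
              ┠───────┃0  [.]      · ─ · ┃       
              ┃+      ┃                  ┃       
              ┃       ┃1       C         ┃       
              ┃       ┃                  ┃       
              ┃       ┃2                 ┃       
              ┃       ┗━━━━━━━━━━━━━━━━━━┛       
              ┃                          ┃       
              ┃             ~~~          ┃       
              ┃                ~~~~~~    ┃       
              ┃                      ~~~~┃       
              ┃                          ┃       
              ┃                          ┃       
              ┃                          ┃       


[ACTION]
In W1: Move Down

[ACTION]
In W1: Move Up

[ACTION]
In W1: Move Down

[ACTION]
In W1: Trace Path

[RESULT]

                      ┏━━━━━━━━━━━━━━━━━━┓       
                      ┃ CircuitBoard     ┃       
              ┏━━━━━━━┠──────────────────┨       
              ┃ Drawin┃   0 1 2 3 4 5 6 7┃       
              ┠───────┃0           · ─ · ┃       
              ┃+      ┃                  ┃       
              ┃       ┃1  [.]  C         ┃       
              ┃       ┃                  ┃       
              ┃       ┃2                 ┃       
              ┃       ┗━━━━━━━━━━━━━━━━━━┛       
              ┃                          ┃       
              ┃             ~~~          ┃       
              ┃                ~~~~~~    ┃       
              ┃                      ~~~~┃       
              ┃                          ┃       
              ┃                          ┃       
              ┃                          ┃       


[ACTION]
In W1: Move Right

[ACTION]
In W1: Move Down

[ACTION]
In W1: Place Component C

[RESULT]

                      ┏━━━━━━━━━━━━━━━━━━┓       
                      ┃ CircuitBoard     ┃       
              ┏━━━━━━━┠──────────────────┨       
              ┃ Drawin┃   0 1 2 3 4 5 6 7┃       
              ┠───────┃0           · ─ · ┃       
              ┃+      ┃                  ┃       
              ┃       ┃1       C         ┃       
              ┃       ┃                  ┃       
              ┃       ┃2      [C]        ┃       
              ┃       ┗━━━━━━━━━━━━━━━━━━┛       
              ┃                          ┃       
              ┃             ~~~          ┃       
              ┃                ~~~~~~    ┃       
              ┃                      ~~~~┃       
              ┃                          ┃       
              ┃                          ┃       
              ┃                          ┃       


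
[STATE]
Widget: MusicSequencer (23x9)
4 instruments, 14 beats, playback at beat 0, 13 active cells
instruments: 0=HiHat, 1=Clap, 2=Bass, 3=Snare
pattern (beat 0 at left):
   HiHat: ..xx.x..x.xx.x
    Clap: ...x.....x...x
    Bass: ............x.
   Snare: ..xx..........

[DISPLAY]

      ▼1234567890123   
 HiHat··██·█··█·██·█   
  Clap···█·····█···█   
  Bass············█·   
 Snare··██··········   
                       
                       
                       
                       


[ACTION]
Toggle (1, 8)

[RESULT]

      ▼1234567890123   
 HiHat··██·█··█·██·█   
  Clap···█····██···█   
  Bass············█·   
 Snare··██··········   
                       
                       
                       
                       


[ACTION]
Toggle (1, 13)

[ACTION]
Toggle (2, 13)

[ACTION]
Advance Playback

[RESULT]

      0▼234567890123   
 HiHat··██·█··█·██·█   
  Clap···█····██····   
  Bass············██   
 Snare··██··········   
                       
                       
                       
                       


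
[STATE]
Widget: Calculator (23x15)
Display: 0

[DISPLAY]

                      0
┌───┬───┬───┬───┐      
│ 7 │ 8 │ 9 │ ÷ │      
├───┼───┼───┼───┤      
│ 4 │ 5 │ 6 │ × │      
├───┼───┼───┼───┤      
│ 1 │ 2 │ 3 │ - │      
├───┼───┼───┼───┤      
│ 0 │ . │ = │ + │      
├───┼───┼───┼───┤      
│ C │ MC│ MR│ M+│      
└───┴───┴───┴───┘      
                       
                       
                       


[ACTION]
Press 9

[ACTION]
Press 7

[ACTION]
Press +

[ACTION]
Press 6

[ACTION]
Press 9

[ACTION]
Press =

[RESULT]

                    166
┌───┬───┬───┬───┐      
│ 7 │ 8 │ 9 │ ÷ │      
├───┼───┼───┼───┤      
│ 4 │ 5 │ 6 │ × │      
├───┼───┼───┼───┤      
│ 1 │ 2 │ 3 │ - │      
├───┼───┼───┼───┤      
│ 0 │ . │ = │ + │      
├───┼───┼───┼───┤      
│ C │ MC│ MR│ M+│      
└───┴───┴───┴───┘      
                       
                       
                       


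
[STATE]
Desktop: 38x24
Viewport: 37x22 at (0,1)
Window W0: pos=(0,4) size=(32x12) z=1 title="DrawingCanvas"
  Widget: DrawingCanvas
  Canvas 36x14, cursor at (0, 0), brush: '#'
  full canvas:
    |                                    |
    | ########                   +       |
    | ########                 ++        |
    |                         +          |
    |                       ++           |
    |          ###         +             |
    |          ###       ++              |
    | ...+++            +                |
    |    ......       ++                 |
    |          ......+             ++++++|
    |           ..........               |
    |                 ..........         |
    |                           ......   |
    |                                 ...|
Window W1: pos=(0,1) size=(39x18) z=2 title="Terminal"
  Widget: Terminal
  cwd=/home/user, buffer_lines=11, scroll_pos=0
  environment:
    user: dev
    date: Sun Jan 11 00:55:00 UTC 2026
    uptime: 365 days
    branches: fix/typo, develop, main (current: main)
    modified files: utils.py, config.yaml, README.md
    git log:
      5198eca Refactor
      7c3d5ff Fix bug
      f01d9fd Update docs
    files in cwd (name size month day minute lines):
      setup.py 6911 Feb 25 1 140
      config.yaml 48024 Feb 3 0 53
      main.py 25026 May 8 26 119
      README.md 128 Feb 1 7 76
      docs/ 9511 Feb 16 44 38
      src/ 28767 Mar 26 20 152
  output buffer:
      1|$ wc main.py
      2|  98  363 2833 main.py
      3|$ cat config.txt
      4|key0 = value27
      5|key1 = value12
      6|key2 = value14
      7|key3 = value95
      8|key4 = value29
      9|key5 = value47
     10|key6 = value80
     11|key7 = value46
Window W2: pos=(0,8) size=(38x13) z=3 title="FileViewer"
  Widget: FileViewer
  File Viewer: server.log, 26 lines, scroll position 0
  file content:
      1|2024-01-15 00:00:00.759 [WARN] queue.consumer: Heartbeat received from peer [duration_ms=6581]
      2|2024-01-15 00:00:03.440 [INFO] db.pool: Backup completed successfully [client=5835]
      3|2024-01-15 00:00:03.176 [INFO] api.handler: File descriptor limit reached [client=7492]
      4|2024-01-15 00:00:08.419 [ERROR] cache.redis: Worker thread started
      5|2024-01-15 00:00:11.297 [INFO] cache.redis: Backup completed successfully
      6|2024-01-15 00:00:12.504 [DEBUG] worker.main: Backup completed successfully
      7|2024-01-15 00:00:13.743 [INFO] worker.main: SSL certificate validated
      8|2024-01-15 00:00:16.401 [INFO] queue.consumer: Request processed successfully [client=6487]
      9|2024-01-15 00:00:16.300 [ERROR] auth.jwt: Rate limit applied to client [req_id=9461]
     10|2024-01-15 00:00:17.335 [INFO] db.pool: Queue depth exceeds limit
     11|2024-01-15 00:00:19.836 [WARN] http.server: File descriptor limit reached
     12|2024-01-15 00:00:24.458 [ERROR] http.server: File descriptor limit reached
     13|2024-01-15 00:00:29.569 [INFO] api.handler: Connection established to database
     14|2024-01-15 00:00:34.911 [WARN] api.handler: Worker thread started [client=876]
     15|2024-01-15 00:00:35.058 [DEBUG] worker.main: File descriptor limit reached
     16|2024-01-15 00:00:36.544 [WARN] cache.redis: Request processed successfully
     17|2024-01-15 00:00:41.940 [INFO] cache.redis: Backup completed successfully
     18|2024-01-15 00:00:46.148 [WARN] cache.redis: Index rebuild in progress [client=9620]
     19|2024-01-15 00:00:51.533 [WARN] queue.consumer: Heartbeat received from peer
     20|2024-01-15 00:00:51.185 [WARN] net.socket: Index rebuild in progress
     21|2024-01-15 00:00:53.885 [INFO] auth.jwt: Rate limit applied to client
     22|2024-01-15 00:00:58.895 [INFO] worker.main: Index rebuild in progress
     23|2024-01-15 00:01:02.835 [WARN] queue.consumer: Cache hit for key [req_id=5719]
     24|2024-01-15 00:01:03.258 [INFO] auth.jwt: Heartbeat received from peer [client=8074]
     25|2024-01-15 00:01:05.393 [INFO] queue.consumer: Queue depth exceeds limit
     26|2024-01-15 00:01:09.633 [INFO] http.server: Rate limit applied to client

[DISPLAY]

┏━━━━━━━━━━━━━━━━━━━━━━━━━━━━━━━━━━━━
┃ Terminal                           
┠────────────────────────────────────
┃$ wc main.py                        
┃  98  363 2833 main.py              
┃$ cat config.txt                    
┃key0 = value27                      
┏━━━━━━━━━━━━━━━━━━━━━━━━━━━━━━━━━━━━
┃ FileViewer                         
┠────────────────────────────────────
┃2024-01-15 00:00:00.759 [WARN] queu▲
┃2024-01-15 00:00:03.440 [INFO] db.p█
┃2024-01-15 00:00:03.176 [INFO] api.░
┃2024-01-15 00:00:08.419 [ERROR] cac░
┃2024-01-15 00:00:11.297 [INFO] cach░
┃2024-01-15 00:00:12.504 [DEBUG] wor░
┃2024-01-15 00:00:13.743 [INFO] work░
┃2024-01-15 00:00:16.401 [INFO] queu░
┃2024-01-15 00:00:16.300 [ERROR] aut▼
┗━━━━━━━━━━━━━━━━━━━━━━━━━━━━━━━━━━━━
                                     
                                     


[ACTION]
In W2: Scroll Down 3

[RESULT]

┏━━━━━━━━━━━━━━━━━━━━━━━━━━━━━━━━━━━━
┃ Terminal                           
┠────────────────────────────────────
┃$ wc main.py                        
┃  98  363 2833 main.py              
┃$ cat config.txt                    
┃key0 = value27                      
┏━━━━━━━━━━━━━━━━━━━━━━━━━━━━━━━━━━━━
┃ FileViewer                         
┠────────────────────────────────────
┃2024-01-15 00:00:08.419 [ERROR] cac▲
┃2024-01-15 00:00:11.297 [INFO] cach░
┃2024-01-15 00:00:12.504 [DEBUG] wor█
┃2024-01-15 00:00:13.743 [INFO] work░
┃2024-01-15 00:00:16.401 [INFO] queu░
┃2024-01-15 00:00:16.300 [ERROR] aut░
┃2024-01-15 00:00:17.335 [INFO] db.p░
┃2024-01-15 00:00:19.836 [WARN] http░
┃2024-01-15 00:00:24.458 [ERROR] htt▼
┗━━━━━━━━━━━━━━━━━━━━━━━━━━━━━━━━━━━━
                                     
                                     


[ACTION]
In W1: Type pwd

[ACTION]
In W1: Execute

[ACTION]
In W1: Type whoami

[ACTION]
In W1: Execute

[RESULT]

┏━━━━━━━━━━━━━━━━━━━━━━━━━━━━━━━━━━━━
┃ Terminal                           
┠────────────────────────────────────
┃$ cat config.txt                    
┃key0 = value27                      
┃key1 = value12                      
┃key2 = value14                      
┏━━━━━━━━━━━━━━━━━━━━━━━━━━━━━━━━━━━━
┃ FileViewer                         
┠────────────────────────────────────
┃2024-01-15 00:00:08.419 [ERROR] cac▲
┃2024-01-15 00:00:11.297 [INFO] cach░
┃2024-01-15 00:00:12.504 [DEBUG] wor█
┃2024-01-15 00:00:13.743 [INFO] work░
┃2024-01-15 00:00:16.401 [INFO] queu░
┃2024-01-15 00:00:16.300 [ERROR] aut░
┃2024-01-15 00:00:17.335 [INFO] db.p░
┃2024-01-15 00:00:19.836 [WARN] http░
┃2024-01-15 00:00:24.458 [ERROR] htt▼
┗━━━━━━━━━━━━━━━━━━━━━━━━━━━━━━━━━━━━
                                     
                                     


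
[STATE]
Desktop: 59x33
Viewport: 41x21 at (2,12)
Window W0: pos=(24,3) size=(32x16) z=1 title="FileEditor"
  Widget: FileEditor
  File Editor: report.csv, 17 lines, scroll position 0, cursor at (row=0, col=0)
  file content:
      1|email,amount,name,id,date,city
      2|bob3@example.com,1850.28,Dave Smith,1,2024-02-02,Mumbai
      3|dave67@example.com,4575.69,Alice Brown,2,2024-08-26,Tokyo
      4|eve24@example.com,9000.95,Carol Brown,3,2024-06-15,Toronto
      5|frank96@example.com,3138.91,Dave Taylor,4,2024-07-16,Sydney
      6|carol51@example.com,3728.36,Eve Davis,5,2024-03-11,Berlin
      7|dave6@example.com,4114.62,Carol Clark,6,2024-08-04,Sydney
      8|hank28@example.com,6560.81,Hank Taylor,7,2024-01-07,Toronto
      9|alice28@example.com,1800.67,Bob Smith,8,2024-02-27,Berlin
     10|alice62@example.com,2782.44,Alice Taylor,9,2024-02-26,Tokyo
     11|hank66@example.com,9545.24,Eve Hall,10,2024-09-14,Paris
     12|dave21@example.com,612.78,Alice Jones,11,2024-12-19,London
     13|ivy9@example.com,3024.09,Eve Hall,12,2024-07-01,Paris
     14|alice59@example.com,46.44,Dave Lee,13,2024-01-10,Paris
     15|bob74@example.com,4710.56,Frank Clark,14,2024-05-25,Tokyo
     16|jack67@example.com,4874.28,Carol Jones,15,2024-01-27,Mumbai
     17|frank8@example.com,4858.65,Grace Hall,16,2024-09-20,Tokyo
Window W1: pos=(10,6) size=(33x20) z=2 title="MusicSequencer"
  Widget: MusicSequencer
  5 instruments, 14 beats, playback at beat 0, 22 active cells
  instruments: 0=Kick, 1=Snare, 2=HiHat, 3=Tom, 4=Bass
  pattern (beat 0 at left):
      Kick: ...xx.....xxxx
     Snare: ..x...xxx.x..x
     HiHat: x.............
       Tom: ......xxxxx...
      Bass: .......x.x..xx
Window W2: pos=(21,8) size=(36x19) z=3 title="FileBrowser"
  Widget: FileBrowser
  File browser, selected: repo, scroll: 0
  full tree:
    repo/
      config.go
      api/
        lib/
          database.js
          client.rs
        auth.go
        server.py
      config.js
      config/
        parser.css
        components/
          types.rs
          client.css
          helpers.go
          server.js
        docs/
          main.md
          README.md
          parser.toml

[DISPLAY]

        ┃ HiHat█···┃    config.go        
        ┃   Tom····┃    [+] api/         
        ┃  Bass····┃    config.js        
        ┃          ┃    [+] config/      
        ┃          ┃                     
        ┃          ┃                     
        ┃          ┃                     
        ┃          ┃                     
        ┃          ┃                     
        ┃          ┃                     
        ┃          ┃                     
        ┃          ┃                     
        ┃          ┃                     
        ┗━━━━━━━━━━┃                     
                   ┗━━━━━━━━━━━━━━━━━━━━━
                                         
                                         
                                         
                                         
                                         
                                         


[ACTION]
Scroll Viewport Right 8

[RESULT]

┃ HiHat█···┃    config.go                
┃   Tom····┃    [+] api/                 
┃  Bass····┃    config.js                
┃          ┃    [+] config/              
┃          ┃                             
┃          ┃                             
┃          ┃                             
┃          ┃                             
┃          ┃                             
┃          ┃                             
┃          ┃                             
┃          ┃                             
┃          ┃                             
┗━━━━━━━━━━┃                             
           ┗━━━━━━━━━━━━━━━━━━━━━━━━━━━━━
                                         
                                         
                                         
                                         
                                         
                                         


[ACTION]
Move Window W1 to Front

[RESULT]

┃ HiHat█·············           ┃        
┃   Tom······█████···           ┃        
┃  Bass·······█·█··██           ┃        
┃                               ┃        
┃                               ┃        
┃                               ┃        
┃                               ┃        
┃                               ┃        
┃                               ┃        
┃                               ┃        
┃                               ┃        
┃                               ┃        
┃                               ┃        
┗━━━━━━━━━━━━━━━━━━━━━━━━━━━━━━━┛        
           ┗━━━━━━━━━━━━━━━━━━━━━━━━━━━━━
                                         
                                         
                                         
                                         
                                         
                                         


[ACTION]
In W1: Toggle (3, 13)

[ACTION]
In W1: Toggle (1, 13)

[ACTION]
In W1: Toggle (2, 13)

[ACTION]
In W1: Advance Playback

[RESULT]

┃ HiHat█············█           ┃        
┃   Tom······█████··█           ┃        
┃  Bass·······█·█··██           ┃        
┃                               ┃        
┃                               ┃        
┃                               ┃        
┃                               ┃        
┃                               ┃        
┃                               ┃        
┃                               ┃        
┃                               ┃        
┃                               ┃        
┃                               ┃        
┗━━━━━━━━━━━━━━━━━━━━━━━━━━━━━━━┛        
           ┗━━━━━━━━━━━━━━━━━━━━━━━━━━━━━
                                         
                                         
                                         
                                         
                                         
                                         
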